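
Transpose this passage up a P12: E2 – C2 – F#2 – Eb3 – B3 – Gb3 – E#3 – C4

A perfect twelfth up from E2 gives B3.
C2: a twelfth up reaches G, and 19 semitones makes it G3.
A perfect twelfth up from F#2 gives C#4.
Eb3: a twelfth up reaches B, and 19 semitones makes it Bb4.
B3 up a perfect twelfth is F#5.
A perfect twelfth up from Gb3 gives Db5.
E#3: a twelfth up reaches B, and 19 semitones makes it B#4.
C4: a twelfth up reaches G, and 19 semitones makes it G5.

B3 G3 C#4 Bb4 F#5 Db5 B#4 G5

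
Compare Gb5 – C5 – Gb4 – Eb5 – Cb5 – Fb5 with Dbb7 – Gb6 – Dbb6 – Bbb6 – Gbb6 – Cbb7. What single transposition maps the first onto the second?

up a diminished twelfth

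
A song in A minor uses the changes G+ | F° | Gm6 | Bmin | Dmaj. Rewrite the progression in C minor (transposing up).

A minor up to C minor is a minor third; each chord root moves by that interval while the quality stays the same.
G+: root G up a minor third → Bb, giving Bb+.
F°: root F up a minor third → Ab, giving Ab°.
Gm6: root G up a minor third → Bb, giving Bbm6.
Bmin: root B up a minor third → D, giving Dmin.
Dmaj: root D up a minor third → F, giving Fmaj.

Bb+ Ab° Bbm6 Dmin Fmaj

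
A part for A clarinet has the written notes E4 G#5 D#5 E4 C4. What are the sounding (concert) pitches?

Written C4 on the A clarinet sounds as A3, a minor third lower; apply that shift to every note.
E4 → C#4
G#5 → E#5
D#5 → B#4
E4 → C#4
C4 → A3

C#4 E#5 B#4 C#4 A3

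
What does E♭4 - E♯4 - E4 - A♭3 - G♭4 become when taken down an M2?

Eb4 -> Db4
E#4 -> D#4
E4 -> D4
Ab3 -> Gb3
Gb4 -> Fb4

Db4 D#4 D4 Gb3 Fb4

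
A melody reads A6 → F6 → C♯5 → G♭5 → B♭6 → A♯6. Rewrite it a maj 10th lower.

F5 Db5 A3 Ebb4 Gb5 F#5

A6 to F5
F6 to Db5
C#5 to A3
Gb5 to Ebb4
Bb6 to Gb5
A#6 to F#5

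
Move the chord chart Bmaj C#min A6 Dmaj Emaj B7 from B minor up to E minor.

B minor up to E minor is a perfect fourth; each chord root moves by that interval while the quality stays the same.
Bmaj: root B up a perfect fourth → E, giving Emaj.
C#min: root C# up a perfect fourth → F#, giving F#min.
A6: root A up a perfect fourth → D, giving D6.
Dmaj: root D up a perfect fourth → G, giving Gmaj.
Emaj: root E up a perfect fourth → A, giving Amaj.
B7: root B up a perfect fourth → E, giving E7.

Emaj F#min D6 Gmaj Amaj E7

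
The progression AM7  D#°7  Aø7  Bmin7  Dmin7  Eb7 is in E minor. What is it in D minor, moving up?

E minor up to D minor is a minor seventh; each chord root moves by that interval while the quality stays the same.
AM7: root A up a minor seventh → G, giving GM7.
D#°7: root D# up a minor seventh → C#, giving C#°7.
Aø7: root A up a minor seventh → G, giving Gø7.
Bmin7: root B up a minor seventh → A, giving Amin7.
Dmin7: root D up a minor seventh → C, giving Cmin7.
Eb7: root Eb up a minor seventh → Db, giving Db7.

GM7 C#°7 Gø7 Amin7 Cmin7 Db7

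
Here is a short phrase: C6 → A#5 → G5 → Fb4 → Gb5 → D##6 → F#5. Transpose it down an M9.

C6 down a major ninth is Bb4.
A#5: a ninth down reaches G, and 14 semitones makes it G#4.
G5: a ninth down reaches F, and 14 semitones makes it F4.
Fb4: a ninth down reaches E, and 14 semitones makes it Ebb3.
A major ninth down from Gb5 gives Fb4.
A major ninth down from D##6 gives C##5.
F#5 down a major ninth is E4.

Bb4 G#4 F4 Ebb3 Fb4 C##5 E4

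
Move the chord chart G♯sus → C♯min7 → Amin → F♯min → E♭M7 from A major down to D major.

C#sus F#min7 Dmin Bmin AbM7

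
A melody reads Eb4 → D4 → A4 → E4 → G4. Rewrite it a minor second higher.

Fb4 Eb4 Bb4 F4 Ab4

Eb4 to Fb4
D4 to Eb4
A4 to Bb4
E4 to F4
G4 to Ab4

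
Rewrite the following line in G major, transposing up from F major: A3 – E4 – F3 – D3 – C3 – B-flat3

F major to G major up is a major second, so every note moves up by that interval.
A3 → B3
E4 → F#4
F3 → G3
D3 → E3
C3 → D3
Bb3 → C4

B3 F#4 G3 E3 D3 C4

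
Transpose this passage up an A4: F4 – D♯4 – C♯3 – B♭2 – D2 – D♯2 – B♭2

B4 G##4 F##3 E3 G#2 G##2 E3

F4: a fourth up reaches B, and 6 semitones makes it B4.
D#4 up an augmented fourth is G##4.
C#3 up an augmented fourth is F##3.
An augmented fourth up from Bb2 gives E3.
D2: a fourth up reaches G, and 6 semitones makes it G#2.
D#2 up an augmented fourth is G##2.
Bb2 up an augmented fourth is E3.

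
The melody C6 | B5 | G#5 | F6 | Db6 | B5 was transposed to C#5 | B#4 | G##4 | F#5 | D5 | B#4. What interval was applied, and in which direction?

down a diminished octave

Take the first pair: C6 → C#5. C to C spans 8 letter names, so the interval is some kind of octave.
C#5 to C6 is 11 semitones, which makes it a diminished octave; the second version is lower, so the direction is down.
Checking another pair — B5 → B#4 — gives the same interval.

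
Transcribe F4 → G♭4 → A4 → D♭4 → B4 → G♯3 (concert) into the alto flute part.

The alto flute sounds a perfect fourth below written, so the written part must be a perfect fourth above concert — transpose each note up.
F4 -> Bb4
Gb4 -> Cb5
A4 -> D5
Db4 -> Gb4
B4 -> E5
G#3 -> C#4

Bb4 Cb5 D5 Gb4 E5 C#4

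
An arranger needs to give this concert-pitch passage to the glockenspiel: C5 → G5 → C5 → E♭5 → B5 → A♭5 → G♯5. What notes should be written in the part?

C3 G3 C3 Eb3 B3 Ab3 G#3

Written C4 sounds as C6 on the glockenspiel, so concert pitches are written a perfect fifteenth down.
C5 to C3
G5 to G3
C5 to C3
Eb5 to Eb3
B5 to B3
Ab5 to Ab3
G#5 to G#3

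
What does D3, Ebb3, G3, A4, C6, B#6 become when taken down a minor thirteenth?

F#1 Gb1 B1 C#3 E4 D##5

D3 down a minor thirteenth is F#1.
Ebb3: a thirteenth down reaches G, and 20 semitones makes it Gb1.
G3: a thirteenth down reaches B, and 20 semitones makes it B1.
A4: a thirteenth down reaches C, and 20 semitones makes it C#3.
C6 down a minor thirteenth is E4.
A minor thirteenth down from B#6 gives D##5.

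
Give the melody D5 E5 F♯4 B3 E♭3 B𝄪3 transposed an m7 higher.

C6 D6 E5 A4 Db4 A##4

D5 up a minor seventh is C6.
E5 up a minor seventh is D6.
F#4: a seventh up reaches E, and 10 semitones makes it E5.
B3 up a minor seventh is A4.
Eb3: a seventh up reaches D, and 10 semitones makes it Db4.
B##3 up a minor seventh is A##4.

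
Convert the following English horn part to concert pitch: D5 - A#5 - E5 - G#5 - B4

G4 D#5 A4 C#5 E4

The English horn sounds a perfect fifth below written, so transpose each written note down a perfect fifth.
D5 gives G4
A#5 gives D#5
E5 gives A4
G#5 gives C#5
B4 gives E4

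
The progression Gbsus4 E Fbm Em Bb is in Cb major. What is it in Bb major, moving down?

Fsus4 D# Ebm D#m A

Cb major down to Bb major is a minor second; each chord root moves by that interval while the quality stays the same.
Gbsus4: root Gb down a minor second → F, giving Fsus4.
E: root E down a minor second → D#, giving D#.
Fbm: root Fb down a minor second → Eb, giving Ebm.
Em: root E down a minor second → D#, giving D#m.
Bb: root Bb down a minor second → A, giving A.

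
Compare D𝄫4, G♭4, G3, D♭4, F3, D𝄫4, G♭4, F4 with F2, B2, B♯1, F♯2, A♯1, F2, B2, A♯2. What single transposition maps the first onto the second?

Take the first pair: Dbb4 → F2. D to F spans 13 letter names, so the interval is some kind of thirteenth.
F2 to Dbb4 is 19 semitones, which makes it a diminished thirteenth; the second version is lower, so the direction is down.
Checking another pair — F4 → A#2 — gives the same interval.

down a diminished thirteenth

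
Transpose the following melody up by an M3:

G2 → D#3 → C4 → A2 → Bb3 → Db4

B2 F##3 E4 C#3 D4 F4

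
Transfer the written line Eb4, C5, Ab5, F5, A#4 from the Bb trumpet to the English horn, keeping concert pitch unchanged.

Ab4 F5 Db6 Bb5 D#5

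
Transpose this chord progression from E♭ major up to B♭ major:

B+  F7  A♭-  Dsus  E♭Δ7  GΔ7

E♭ major up to B♭ major is a perfect fifth; each chord root moves by that interval while the quality stays the same.
B+: root B up a perfect fifth → F#, giving F#+.
F7: root F up a perfect fifth → C, giving C7.
A♭-: root A♭ up a perfect fifth → Eb, giving Eb-.
Dsus: root D up a perfect fifth → A, giving Asus.
E♭Δ7: root E♭ up a perfect fifth → Bb, giving BbΔ7.
GΔ7: root G up a perfect fifth → D, giving DΔ7.

F#+ C7 Eb- Asus BbΔ7 DΔ7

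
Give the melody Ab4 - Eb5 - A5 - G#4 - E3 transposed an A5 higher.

E5 B5 E#6 D##5 B#3

Ab4: a fifth up reaches E, and 8 semitones makes it E5.
Eb5 up an augmented fifth is B5.
An augmented fifth up from A5 gives E#6.
G#4 up an augmented fifth is D##5.
E3 up an augmented fifth is B#3.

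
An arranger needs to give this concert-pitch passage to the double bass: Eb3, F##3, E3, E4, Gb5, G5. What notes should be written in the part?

Written C4 sounds as C3 on the double bass, so concert pitches are written a perfect octave up.
Eb3 becomes Eb4
F##3 becomes F##4
E3 becomes E4
E4 becomes E5
Gb5 becomes Gb6
G5 becomes G6

Eb4 F##4 E4 E5 Gb6 G6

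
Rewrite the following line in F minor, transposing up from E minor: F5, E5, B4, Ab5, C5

Gb5 F5 C5 Bbb5 Db5

From E up to F is a minor second; apply that to each pitch.
F5 -> Gb5
E5 -> F5
B4 -> C5
Ab5 -> Bbb5
C5 -> Db5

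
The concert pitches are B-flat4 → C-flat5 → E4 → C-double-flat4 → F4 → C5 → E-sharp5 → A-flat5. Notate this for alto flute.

The alto flute sounds a perfect fourth below written, so the written part must be a perfect fourth above concert — transpose each note up.
Bb4 gives Eb5
Cb5 gives Fb5
E4 gives A4
Cbb4 gives Fbb4
F4 gives Bb4
C5 gives F5
E#5 gives A#5
Ab5 gives Db6

Eb5 Fb5 A4 Fbb4 Bb4 F5 A#5 Db6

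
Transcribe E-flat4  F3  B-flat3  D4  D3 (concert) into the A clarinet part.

Gb4 Ab3 Db4 F4 F3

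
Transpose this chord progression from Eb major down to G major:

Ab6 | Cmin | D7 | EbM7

C6 Emin F#7 GM7

Eb major down to G major is a minor sixth; each chord root moves by that interval while the quality stays the same.
Ab6: root Ab down a minor sixth → C, giving C6.
Cmin: root C down a minor sixth → E, giving Emin.
D7: root D down a minor sixth → F#, giving F#7.
EbM7: root Eb down a minor sixth → G, giving GM7.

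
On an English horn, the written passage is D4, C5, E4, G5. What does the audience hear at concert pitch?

G3 F4 A3 C5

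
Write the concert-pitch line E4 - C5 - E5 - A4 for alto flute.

A4 F5 A5 D5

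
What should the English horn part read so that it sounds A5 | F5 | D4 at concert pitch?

E6 C6 A4

Written C4 sounds as F3 on the English horn, so concert pitches are written a perfect fifth up.
A5 to E6
F5 to C6
D4 to A4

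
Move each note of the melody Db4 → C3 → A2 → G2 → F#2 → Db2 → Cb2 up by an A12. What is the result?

A5 G#4 E#4 D#4 C##4 A3 G3

An augmented twelfth up from Db4 gives A5.
C3: a twelfth up reaches G, and 20 semitones makes it G#4.
A2: a twelfth up reaches E, and 20 semitones makes it E#4.
G2: a twelfth up reaches D, and 20 semitones makes it D#4.
An augmented twelfth up from F#2 gives C##4.
Db2 up an augmented twelfth is A3.
Cb2 up an augmented twelfth is G3.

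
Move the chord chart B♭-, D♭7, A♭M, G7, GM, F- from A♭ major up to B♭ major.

C- Eb7 BbM A7 AM G-

A♭ major up to B♭ major is a major second; each chord root moves by that interval while the quality stays the same.
B♭-: root B♭ up a major second → C, giving C-.
D♭7: root D♭ up a major second → Eb, giving Eb7.
A♭M: root A♭ up a major second → Bb, giving BbM.
G7: root G up a major second → A, giving A7.
GM: root G up a major second → A, giving AM.
F-: root F up a major second → G, giving G-.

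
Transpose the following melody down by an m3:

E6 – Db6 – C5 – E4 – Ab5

C#6 Bb5 A4 C#4 F5

E6 -> C#6
Db6 -> Bb5
C5 -> A4
E4 -> C#4
Ab5 -> F5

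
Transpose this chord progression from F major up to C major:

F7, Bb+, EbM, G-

F major up to C major is a perfect fifth; each chord root moves by that interval while the quality stays the same.
F7: root F up a perfect fifth → C, giving C7.
Bb+: root Bb up a perfect fifth → F, giving F+.
EbM: root Eb up a perfect fifth → Bb, giving BbM.
G-: root G up a perfect fifth → D, giving D-.

C7 F+ BbM D-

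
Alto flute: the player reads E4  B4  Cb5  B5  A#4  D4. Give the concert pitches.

Written C4 on the alto flute sounds as G3, a perfect fourth lower; apply that shift to every note.
E4 -> B3
B4 -> F#4
Cb5 -> Gb4
B5 -> F#5
A#4 -> E#4
D4 -> A3

B3 F#4 Gb4 F#5 E#4 A3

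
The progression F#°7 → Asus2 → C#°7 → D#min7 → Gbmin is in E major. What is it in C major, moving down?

D°7 Fsus2 A°7 Bmin7 Ebbmin

E major down to C major is a major third; each chord root moves by that interval while the quality stays the same.
F#°7: root F# down a major third → D, giving D°7.
Asus2: root A down a major third → F, giving Fsus2.
C#°7: root C# down a major third → A, giving A°7.
D#min7: root D# down a major third → B, giving Bmin7.
Gbmin: root Gb down a major third → Ebb, giving Ebbmin.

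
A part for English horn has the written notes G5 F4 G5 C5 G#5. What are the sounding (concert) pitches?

C5 Bb3 C5 F4 C#5

Written C4 on the English horn sounds as F3, a perfect fifth lower; apply that shift to every note.
G5 becomes C5
F4 becomes Bb3
G5 becomes C5
C5 becomes F4
G#5 becomes C#5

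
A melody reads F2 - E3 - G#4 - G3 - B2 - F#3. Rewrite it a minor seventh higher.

Eb3 D4 F#5 F4 A3 E4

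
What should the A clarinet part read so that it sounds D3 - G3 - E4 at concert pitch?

Written C4 sounds as A3 on the A clarinet, so concert pitches are written a minor third up.
D3 → F3
G3 → Bb3
E4 → G4

F3 Bb3 G4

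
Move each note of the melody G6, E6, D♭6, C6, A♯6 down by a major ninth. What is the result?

F5 D5 Cb5 Bb4 G#5

A major ninth down from G6 gives F5.
E6 down a major ninth is D5.
Db6: a ninth down reaches C, and 14 semitones makes it Cb5.
C6: a ninth down reaches B, and 14 semitones makes it Bb4.
A#6: a ninth down reaches G, and 14 semitones makes it G#5.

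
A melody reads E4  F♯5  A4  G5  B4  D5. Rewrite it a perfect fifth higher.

B4 C#6 E5 D6 F#5 A5

E4 up a perfect fifth is B4.
F#5: a fifth up reaches C, and 7 semitones makes it C#6.
A4 up a perfect fifth is E5.
A perfect fifth up from G5 gives D6.
A perfect fifth up from B4 gives F#5.
D5 up a perfect fifth is A5.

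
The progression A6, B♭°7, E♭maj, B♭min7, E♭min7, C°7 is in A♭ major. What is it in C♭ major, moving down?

A♭ major down to C♭ major is a major sixth; each chord root moves by that interval while the quality stays the same.
A6: root A down a major sixth → C, giving C6.
B♭°7: root B♭ down a major sixth → Db, giving Db°7.
E♭maj: root E♭ down a major sixth → Gb, giving Gbmaj.
B♭min7: root B♭ down a major sixth → Db, giving Dbmin7.
E♭min7: root E♭ down a major sixth → Gb, giving Gbmin7.
C°7: root C down a major sixth → Eb, giving Eb°7.

C6 Db°7 Gbmaj Dbmin7 Gbmin7 Eb°7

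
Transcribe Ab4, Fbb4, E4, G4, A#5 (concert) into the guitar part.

Written C4 sounds as C3 on the guitar, so concert pitches are written a perfect octave up.
Ab4 to Ab5
Fbb4 to Fbb5
E4 to E5
G4 to G5
A#5 to A#6

Ab5 Fbb5 E5 G5 A#6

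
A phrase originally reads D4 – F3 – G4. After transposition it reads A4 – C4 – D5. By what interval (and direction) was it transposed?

up a perfect fifth

Take the first pair: D4 → A4. D to A spans 5 letter names, so the interval is some kind of fifth.
D4 to A4 is 7 semitones, which makes it a perfect fifth; the second version is higher, so the direction is up.
Checking another pair — G4 → D5 — gives the same interval.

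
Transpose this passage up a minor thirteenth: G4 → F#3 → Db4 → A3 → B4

G4: a thirteenth up reaches E, and 20 semitones makes it Eb6.
F#3: a thirteenth up reaches D, and 20 semitones makes it D5.
Db4 up a minor thirteenth is Bbb5.
A3 up a minor thirteenth is F5.
B4 up a minor thirteenth is G6.

Eb6 D5 Bbb5 F5 G6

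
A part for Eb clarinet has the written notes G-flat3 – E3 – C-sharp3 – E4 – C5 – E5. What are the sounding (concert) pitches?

Bbb3 G3 E3 G4 Eb5 G5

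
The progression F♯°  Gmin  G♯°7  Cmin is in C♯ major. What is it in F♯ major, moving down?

B° Cmin C#°7 Fmin

C♯ major down to F♯ major is a perfect fifth; each chord root moves by that interval while the quality stays the same.
F♯°: root F♯ down a perfect fifth → B, giving B°.
Gmin: root G down a perfect fifth → C, giving Cmin.
G♯°7: root G♯ down a perfect fifth → C#, giving C#°7.
Cmin: root C down a perfect fifth → F, giving Fmin.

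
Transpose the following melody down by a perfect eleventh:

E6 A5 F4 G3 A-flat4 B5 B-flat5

E6 to B4
A5 to E4
F4 to C3
G3 to D2
Ab4 to Eb3
B5 to F#4
Bb5 to F4

B4 E4 C3 D2 Eb3 F#4 F4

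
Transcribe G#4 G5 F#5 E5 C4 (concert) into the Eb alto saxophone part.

The Eb alto saxophone sounds a major sixth below written, so the written part must be a major sixth above concert — transpose each note up.
G#4 -> E#5
G5 -> E6
F#5 -> D#6
E5 -> C#6
C4 -> A4

E#5 E6 D#6 C#6 A4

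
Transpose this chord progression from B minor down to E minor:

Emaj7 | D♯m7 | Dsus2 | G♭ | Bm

B minor down to E minor is a perfect fifth; each chord root moves by that interval while the quality stays the same.
Emaj7: root E down a perfect fifth → A, giving Amaj7.
D♯m7: root D♯ down a perfect fifth → G#, giving G#m7.
Dsus2: root D down a perfect fifth → G, giving Gsus2.
G♭: root G♭ down a perfect fifth → Cb, giving Cb.
Bm: root B down a perfect fifth → E, giving Em.

Amaj7 G#m7 Gsus2 Cb Em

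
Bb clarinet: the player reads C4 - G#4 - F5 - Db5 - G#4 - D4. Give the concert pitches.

The Bb clarinet sounds a major second below written, so transpose each written note down a major second.
C4 → Bb3
G#4 → F#4
F5 → Eb5
Db5 → Cb5
G#4 → F#4
D4 → C4

Bb3 F#4 Eb5 Cb5 F#4 C4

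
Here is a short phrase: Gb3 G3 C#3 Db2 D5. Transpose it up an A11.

Gb3 up an augmented eleventh is C5.
G3: an eleventh up reaches C, and 18 semitones makes it C#5.
An augmented eleventh up from C#3 gives F##4.
Db2 up an augmented eleventh is G3.
D5: an eleventh up reaches G, and 18 semitones makes it G#6.

C5 C#5 F##4 G3 G#6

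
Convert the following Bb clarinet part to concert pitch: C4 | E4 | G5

Bb3 D4 F5

Written C4 on the Bb clarinet sounds as Bb3, a major second lower; apply that shift to every note.
C4 becomes Bb3
E4 becomes D4
G5 becomes F5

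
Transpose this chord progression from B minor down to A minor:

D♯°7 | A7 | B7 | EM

B minor down to A minor is a major second; each chord root moves by that interval while the quality stays the same.
D♯°7: root D♯ down a major second → C#, giving C#°7.
A7: root A down a major second → G, giving G7.
B7: root B down a major second → A, giving A7.
EM: root E down a major second → D, giving DM.

C#°7 G7 A7 DM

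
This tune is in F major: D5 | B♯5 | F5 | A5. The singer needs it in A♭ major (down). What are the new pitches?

F4 D#5 Ab4 C5

From F down to A♭ is a major sixth; apply that to each pitch.
D5 becomes F4
B#5 becomes D#5
F5 becomes Ab4
A5 becomes C5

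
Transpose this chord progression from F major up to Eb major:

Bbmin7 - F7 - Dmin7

Abmin7 Eb7 Cmin7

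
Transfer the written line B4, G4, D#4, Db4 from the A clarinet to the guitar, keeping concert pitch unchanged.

G#5 E5 B#4 Bb4

First find concert pitch: the A clarinet sounds a minor third below written, so B4 G4 D#4 Db4 sounds G#4 E4 B#3 Bb3.
Then write for guitar: it sounds a perfect octave below written, so the part must be a perfect octave above concert.
G#4 → G#5
E4 → E5
B#3 → B#4
Bb3 → Bb4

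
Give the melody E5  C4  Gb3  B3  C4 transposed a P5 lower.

A4 F3 Cb3 E3 F3

E5 → A4
C4 → F3
Gb3 → Cb3
B3 → E3
C4 → F3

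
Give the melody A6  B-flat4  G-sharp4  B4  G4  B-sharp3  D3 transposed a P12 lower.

D5 Eb3 C#3 E3 C3 E#2 G1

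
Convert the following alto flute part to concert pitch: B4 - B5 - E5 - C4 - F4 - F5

The alto flute sounds a perfect fourth below written, so transpose each written note down a perfect fourth.
B4 gives F#4
B5 gives F#5
E5 gives B4
C4 gives G3
F4 gives C4
F5 gives C5

F#4 F#5 B4 G3 C4 C5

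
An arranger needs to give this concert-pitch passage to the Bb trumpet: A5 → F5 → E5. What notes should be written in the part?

The Bb trumpet sounds a major second below written, so the written part must be a major second above concert — transpose each note up.
A5 gives B5
F5 gives G5
E5 gives F#5

B5 G5 F#5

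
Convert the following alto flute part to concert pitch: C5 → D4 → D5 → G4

Written C4 on the alto flute sounds as G3, a perfect fourth lower; apply that shift to every note.
C5 -> G4
D4 -> A3
D5 -> A4
G4 -> D4

G4 A3 A4 D4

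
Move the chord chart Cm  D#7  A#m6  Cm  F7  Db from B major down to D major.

B major down to D major is a major sixth; each chord root moves by that interval while the quality stays the same.
Cm: root C down a major sixth → Eb, giving Ebm.
D#7: root D# down a major sixth → F#, giving F#7.
A#m6: root A# down a major sixth → C#, giving C#m6.
Cm: root C down a major sixth → Eb, giving Ebm.
F7: root F down a major sixth → Ab, giving Ab7.
Db: root Db down a major sixth → Fb, giving Fb.

Ebm F#7 C#m6 Ebm Ab7 Fb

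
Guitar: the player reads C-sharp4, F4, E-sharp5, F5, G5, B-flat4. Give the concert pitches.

C#3 F3 E#4 F4 G4 Bb3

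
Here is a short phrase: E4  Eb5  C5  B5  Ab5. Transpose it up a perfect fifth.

B4 Bb5 G5 F#6 Eb6

A perfect fifth up from E4 gives B4.
Eb5 up a perfect fifth is Bb5.
C5 up a perfect fifth is G5.
B5: a fifth up reaches F, and 7 semitones makes it F#6.
A perfect fifth up from Ab5 gives Eb6.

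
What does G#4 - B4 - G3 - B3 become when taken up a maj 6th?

G#4: a sixth up reaches E, and 9 semitones makes it E#5.
B4 up a major sixth is G#5.
G3 up a major sixth is E4.
A major sixth up from B3 gives G#4.

E#5 G#5 E4 G#4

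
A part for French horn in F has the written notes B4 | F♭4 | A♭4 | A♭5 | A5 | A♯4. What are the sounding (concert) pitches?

The French horn in F sounds a perfect fifth below written, so transpose each written note down a perfect fifth.
B4 to E4
Fb4 to Bbb3
Ab4 to Db4
Ab5 to Db5
A5 to D5
A#4 to D#4

E4 Bbb3 Db4 Db5 D5 D#4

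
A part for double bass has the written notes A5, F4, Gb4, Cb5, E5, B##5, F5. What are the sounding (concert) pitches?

A4 F3 Gb3 Cb4 E4 B##4 F4

Written C4 on the double bass sounds as C3, a perfect octave lower; apply that shift to every note.
A5 -> A4
F4 -> F3
Gb4 -> Gb3
Cb5 -> Cb4
E5 -> E4
B##5 -> B##4
F5 -> F4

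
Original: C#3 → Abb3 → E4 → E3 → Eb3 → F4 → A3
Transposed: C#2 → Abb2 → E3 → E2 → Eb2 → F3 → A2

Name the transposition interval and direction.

down a perfect octave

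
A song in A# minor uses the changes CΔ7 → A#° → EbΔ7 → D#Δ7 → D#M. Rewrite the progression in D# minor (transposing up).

FΔ7 D#° AbΔ7 G#Δ7 G#M

A# minor up to D# minor is a perfect fourth; each chord root moves by that interval while the quality stays the same.
CΔ7: root C up a perfect fourth → F, giving FΔ7.
A#°: root A# up a perfect fourth → D#, giving D#°.
EbΔ7: root Eb up a perfect fourth → Ab, giving AbΔ7.
D#Δ7: root D# up a perfect fourth → G#, giving G#Δ7.
D#M: root D# up a perfect fourth → G#, giving G#M.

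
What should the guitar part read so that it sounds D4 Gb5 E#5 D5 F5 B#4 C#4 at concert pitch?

D5 Gb6 E#6 D6 F6 B#5 C#5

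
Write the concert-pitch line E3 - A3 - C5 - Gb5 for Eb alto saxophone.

The Eb alto saxophone sounds a major sixth below written, so the written part must be a major sixth above concert — transpose each note up.
E3 becomes C#4
A3 becomes F#4
C5 becomes A5
Gb5 becomes Eb6

C#4 F#4 A5 Eb6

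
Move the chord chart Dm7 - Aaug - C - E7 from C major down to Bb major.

C major down to Bb major is a major second; each chord root moves by that interval while the quality stays the same.
Dm7: root D down a major second → C, giving Cm7.
Aaug: root A down a major second → G, giving Gaug.
C: root C down a major second → Bb, giving Bb.
E7: root E down a major second → D, giving D7.

Cm7 Gaug Bb D7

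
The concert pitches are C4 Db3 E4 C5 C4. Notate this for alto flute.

F4 Gb3 A4 F5 F4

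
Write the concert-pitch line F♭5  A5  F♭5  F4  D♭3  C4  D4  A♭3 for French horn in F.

Cb6 E6 Cb6 C5 Ab3 G4 A4 Eb4

The French horn in F sounds a perfect fifth below written, so the written part must be a perfect fifth above concert — transpose each note up.
Fb5 to Cb6
A5 to E6
Fb5 to Cb6
F4 to C5
Db3 to Ab3
C4 to G4
D4 to A4
Ab3 to Eb4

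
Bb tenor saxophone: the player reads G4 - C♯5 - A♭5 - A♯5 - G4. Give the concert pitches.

F3 B3 Gb4 G#4 F3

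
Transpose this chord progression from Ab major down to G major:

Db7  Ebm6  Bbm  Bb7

C7 Dm6 Am A7

Ab major down to G major is a minor second; each chord root moves by that interval while the quality stays the same.
Db7: root Db down a minor second → C, giving C7.
Ebm6: root Eb down a minor second → D, giving Dm6.
Bbm: root Bb down a minor second → A, giving Am.
Bb7: root Bb down a minor second → A, giving A7.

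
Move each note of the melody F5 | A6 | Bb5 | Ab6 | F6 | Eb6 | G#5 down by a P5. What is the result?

F5 gives Bb4
A6 gives D6
Bb5 gives Eb5
Ab6 gives Db6
F6 gives Bb5
Eb6 gives Ab5
G#5 gives C#5

Bb4 D6 Eb5 Db6 Bb5 Ab5 C#5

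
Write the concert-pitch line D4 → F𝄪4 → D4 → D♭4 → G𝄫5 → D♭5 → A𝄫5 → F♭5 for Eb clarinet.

B3 D##4 B3 Bb3 Ebb5 Bb4 Fb5 Db5

The Eb clarinet sounds a minor third above written, so the written part must be a minor third below concert — transpose each note down.
D4 -> B3
F##4 -> D##4
D4 -> B3
Db4 -> Bb3
Gbb5 -> Ebb5
Db5 -> Bb4
Abb5 -> Fb5
Fb5 -> Db5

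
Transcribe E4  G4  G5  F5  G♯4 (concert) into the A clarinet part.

Written C4 sounds as A3 on the A clarinet, so concert pitches are written a minor third up.
E4 → G4
G4 → Bb4
G5 → Bb5
F5 → Ab5
G#4 → B4

G4 Bb4 Bb5 Ab5 B4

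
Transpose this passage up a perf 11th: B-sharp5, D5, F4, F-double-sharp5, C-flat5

E#7 G6 Bb5 B#6 Fb6

B#5 → E#7
D5 → G6
F4 → Bb5
F##5 → B#6
Cb5 → Fb6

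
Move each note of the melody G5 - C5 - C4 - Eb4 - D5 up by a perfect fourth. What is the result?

G5 gives C6
C5 gives F5
C4 gives F4
Eb4 gives Ab4
D5 gives G5

C6 F5 F4 Ab4 G5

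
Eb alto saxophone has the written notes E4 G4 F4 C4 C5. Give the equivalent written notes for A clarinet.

First find concert pitch: the Eb alto saxophone sounds a major sixth below written, so E4 G4 F4 C4 C5 sounds G3 Bb3 Ab3 Eb3 Eb4.
Then write for A clarinet: it sounds a minor third below written, so the part must be a minor third above concert.
G3 → Bb3
Bb3 → Db4
Ab3 → Cb4
Eb3 → Gb3
Eb4 → Gb4

Bb3 Db4 Cb4 Gb3 Gb4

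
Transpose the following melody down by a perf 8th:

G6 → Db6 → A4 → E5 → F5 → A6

G5 Db5 A3 E4 F4 A5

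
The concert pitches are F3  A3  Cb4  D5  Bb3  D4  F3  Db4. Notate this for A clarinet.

Ab3 C4 Ebb4 F5 Db4 F4 Ab3 Fb4

The A clarinet sounds a minor third below written, so the written part must be a minor third above concert — transpose each note up.
F3 -> Ab3
A3 -> C4
Cb4 -> Ebb4
D5 -> F5
Bb3 -> Db4
D4 -> F4
F3 -> Ab3
Db4 -> Fb4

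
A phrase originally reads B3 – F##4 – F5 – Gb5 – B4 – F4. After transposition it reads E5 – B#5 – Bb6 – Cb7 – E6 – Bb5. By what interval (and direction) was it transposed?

Take the first pair: B3 → E5. B to E spans 11 letter names, so the interval is some kind of eleventh.
B3 to E5 is 17 semitones, which makes it a perfect eleventh; the second version is higher, so the direction is up.
Checking another pair — F4 → Bb5 — gives the same interval.

up a perfect eleventh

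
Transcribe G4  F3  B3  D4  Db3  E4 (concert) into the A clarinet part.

Bb4 Ab3 D4 F4 Fb3 G4

The A clarinet sounds a minor third below written, so the written part must be a minor third above concert — transpose each note up.
G4 becomes Bb4
F3 becomes Ab3
B3 becomes D4
D4 becomes F4
Db3 becomes Fb3
E4 becomes G4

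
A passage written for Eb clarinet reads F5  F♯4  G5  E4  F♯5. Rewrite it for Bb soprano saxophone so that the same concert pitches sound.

Bb5 B4 C6 A4 B5

First find concert pitch: the Eb clarinet sounds a minor third above written, so F5 F♯4 G5 E4 F♯5 sounds Ab5 A4 Bb5 G4 A5.
Then write for Bb soprano saxophone: it sounds a major second below written, so the part must be a major second above concert.
Ab5 → Bb5
A4 → B4
Bb5 → C6
G4 → A4
A5 → B5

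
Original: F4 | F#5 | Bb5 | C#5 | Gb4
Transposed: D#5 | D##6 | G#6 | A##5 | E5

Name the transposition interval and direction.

up an augmented sixth

Take the first pair: F4 → D#5. F to D spans 6 letter names, so the interval is some kind of sixth.
F4 to D#5 is 10 semitones, which makes it an augmented sixth; the second version is higher, so the direction is up.
Checking another pair — Gb4 → E5 — gives the same interval.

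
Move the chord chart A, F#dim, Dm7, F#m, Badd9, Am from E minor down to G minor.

C Adim Fm7 Am Dadd9 Cm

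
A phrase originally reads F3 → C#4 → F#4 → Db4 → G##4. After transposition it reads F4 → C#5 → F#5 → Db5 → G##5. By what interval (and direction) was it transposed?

up a perfect octave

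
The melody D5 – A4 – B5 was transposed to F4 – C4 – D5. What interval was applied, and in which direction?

down a major sixth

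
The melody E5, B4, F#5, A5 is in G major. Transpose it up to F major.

D6 A5 E6 G6

From G up to F is a minor seventh; apply that to each pitch.
E5 → D6
B4 → A5
F#5 → E6
A5 → G6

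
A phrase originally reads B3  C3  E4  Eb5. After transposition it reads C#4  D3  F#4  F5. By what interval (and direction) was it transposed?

up a major second

Take the first pair: B3 → C#4. B to C spans 2 letter names, so the interval is some kind of second.
B3 to C#4 is 2 semitones, which makes it a major second; the second version is higher, so the direction is up.
Checking another pair — Eb5 → F5 — gives the same interval.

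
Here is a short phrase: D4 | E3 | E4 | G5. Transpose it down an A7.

Ebb3 Fb2 Fb3 Abb4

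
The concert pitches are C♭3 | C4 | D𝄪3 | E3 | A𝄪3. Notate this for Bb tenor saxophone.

Db4 D5 E##4 F#4 B##4

The Bb tenor saxophone sounds a major ninth below written, so the written part must be a major ninth above concert — transpose each note up.
Cb3 becomes Db4
C4 becomes D5
D##3 becomes E##4
E3 becomes F#4
A##3 becomes B##4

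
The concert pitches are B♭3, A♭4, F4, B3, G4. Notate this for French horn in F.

Written C4 sounds as F3 on the French horn in F, so concert pitches are written a perfect fifth up.
Bb3 gives F4
Ab4 gives Eb5
F4 gives C5
B3 gives F#4
G4 gives D5

F4 Eb5 C5 F#4 D5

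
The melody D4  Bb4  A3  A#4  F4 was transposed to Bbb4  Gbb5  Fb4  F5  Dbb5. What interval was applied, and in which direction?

up a diminished sixth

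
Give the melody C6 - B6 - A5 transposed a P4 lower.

C6: a fourth down reaches G, and 5 semitones makes it G5.
A perfect fourth down from B6 gives F#6.
A5 down a perfect fourth is E5.

G5 F#6 E5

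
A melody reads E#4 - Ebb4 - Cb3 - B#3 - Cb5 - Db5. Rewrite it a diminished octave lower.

E##3 Eb3 C2 B##2 C4 D4

E#4: an octave down reaches E, and 11 semitones makes it E##3.
Ebb4 down a diminished octave is Eb3.
Cb3: an octave down reaches C, and 11 semitones makes it C2.
B#3 down a diminished octave is B##2.
Cb5: an octave down reaches C, and 11 semitones makes it C4.
Db5 down a diminished octave is D4.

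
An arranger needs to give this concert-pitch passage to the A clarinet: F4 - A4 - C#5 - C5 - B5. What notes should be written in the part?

The A clarinet sounds a minor third below written, so the written part must be a minor third above concert — transpose each note up.
F4 becomes Ab4
A4 becomes C5
C#5 becomes E5
C5 becomes Eb5
B5 becomes D6

Ab4 C5 E5 Eb5 D6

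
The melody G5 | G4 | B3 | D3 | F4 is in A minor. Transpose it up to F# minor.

A minor to F# minor up is a major sixth, so every note moves up by that interval.
G5 gives E6
G4 gives E5
B3 gives G#4
D3 gives B3
F4 gives D5

E6 E5 G#4 B3 D5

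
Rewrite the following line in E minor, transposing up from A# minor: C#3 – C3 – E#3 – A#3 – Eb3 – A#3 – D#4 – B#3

G3 Gb3 B3 E4 Bbb3 E4 A4 F#4

From A# up to E is a diminished fifth; apply that to each pitch.
C#3 gives G3
C3 gives Gb3
E#3 gives B3
A#3 gives E4
Eb3 gives Bbb3
A#3 gives E4
D#4 gives A4
B#3 gives F#4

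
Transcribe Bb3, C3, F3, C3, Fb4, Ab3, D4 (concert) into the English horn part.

The English horn sounds a perfect fifth below written, so the written part must be a perfect fifth above concert — transpose each note up.
Bb3 to F4
C3 to G3
F3 to C4
C3 to G3
Fb4 to Cb5
Ab3 to Eb4
D4 to A4

F4 G3 C4 G3 Cb5 Eb4 A4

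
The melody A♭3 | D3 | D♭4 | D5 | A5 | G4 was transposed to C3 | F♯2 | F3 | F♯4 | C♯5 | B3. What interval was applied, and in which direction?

down a minor sixth

From Ab3 to C3 is 6 letter names — a sixth of some quality.
C3 to Ab3 is 8 semitones, which makes it a minor sixth; the second version is lower, so the direction is down.
Checking another pair — G4 → B3 — gives the same interval.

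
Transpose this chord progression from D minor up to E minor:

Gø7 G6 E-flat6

Aø7 A6 F6

D minor up to E minor is a major second; each chord root moves by that interval while the quality stays the same.
Gø7: root G up a major second → A, giving Aø7.
G6: root G up a major second → A, giving A6.
E-flat6: root E-flat up a major second → F, giving F6.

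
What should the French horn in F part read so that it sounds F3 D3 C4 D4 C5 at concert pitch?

The French horn in F sounds a perfect fifth below written, so the written part must be a perfect fifth above concert — transpose each note up.
F3 to C4
D3 to A3
C4 to G4
D4 to A4
C5 to G5

C4 A3 G4 A4 G5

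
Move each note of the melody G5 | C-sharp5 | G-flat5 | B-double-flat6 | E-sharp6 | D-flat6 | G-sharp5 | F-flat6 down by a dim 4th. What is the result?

G5 gives D#5
C#5 gives G##4
Gb5 gives D5
Bbb6 gives F6
E#6 gives B##5
Db6 gives A5
G#5 gives D##5
Fb6 gives C6

D#5 G##4 D5 F6 B##5 A5 D##5 C6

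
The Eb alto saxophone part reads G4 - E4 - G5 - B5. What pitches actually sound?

Bb3 G3 Bb4 D5

Written C4 on the Eb alto saxophone sounds as Eb3, a major sixth lower; apply that shift to every note.
G4 -> Bb3
E4 -> G3
G5 -> Bb4
B5 -> D5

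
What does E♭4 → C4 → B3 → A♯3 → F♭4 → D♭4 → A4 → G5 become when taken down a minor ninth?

Eb4 becomes D3
C4 becomes B2
B3 becomes A#2
A#3 becomes G##2
Fb4 becomes Eb3
Db4 becomes C3
A4 becomes G#3
G5 becomes F#4

D3 B2 A#2 G##2 Eb3 C3 G#3 F#4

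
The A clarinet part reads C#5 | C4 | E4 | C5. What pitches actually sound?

A#4 A3 C#4 A4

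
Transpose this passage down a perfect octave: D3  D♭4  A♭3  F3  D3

D3: an octave down reaches D, and 12 semitones makes it D2.
Db4 down a perfect octave is Db3.
Ab3: an octave down reaches A, and 12 semitones makes it Ab2.
F3: an octave down reaches F, and 12 semitones makes it F2.
D3 down a perfect octave is D2.

D2 Db3 Ab2 F2 D2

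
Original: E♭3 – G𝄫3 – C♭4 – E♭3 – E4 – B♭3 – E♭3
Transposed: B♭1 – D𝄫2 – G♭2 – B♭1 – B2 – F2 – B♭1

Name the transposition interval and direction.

down a perfect eleventh

Take the first pair: Eb3 → Bb1. E to B spans 11 letter names, so the interval is some kind of eleventh.
Bb1 to Eb3 is 17 semitones, which makes it a perfect eleventh; the second version is lower, so the direction is down.
Checking another pair — Eb3 → Bb1 — gives the same interval.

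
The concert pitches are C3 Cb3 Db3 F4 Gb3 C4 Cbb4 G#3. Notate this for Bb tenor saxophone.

Written C4 sounds as Bb2 on the Bb tenor saxophone, so concert pitches are written a major ninth up.
C3 gives D4
Cb3 gives Db4
Db3 gives Eb4
F4 gives G5
Gb3 gives Ab4
C4 gives D5
Cbb4 gives Dbb5
G#3 gives A#4

D4 Db4 Eb4 G5 Ab4 D5 Dbb5 A#4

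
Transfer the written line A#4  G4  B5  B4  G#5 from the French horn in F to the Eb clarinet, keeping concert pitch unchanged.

B#3 A3 C#5 C#4 A#4

First find concert pitch: the French horn in F sounds a perfect fifth below written, so A#4 G4 B5 B4 G#5 sounds D#4 C4 E5 E4 C#5.
Then write for Eb clarinet: it sounds a minor third above written, so the part must be a minor third below concert.
D#4 → B#3
C4 → A3
E5 → C#5
E4 → C#4
C#5 → A#4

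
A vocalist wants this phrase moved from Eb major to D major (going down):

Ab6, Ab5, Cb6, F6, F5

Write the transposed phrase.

Eb major to D major down is a minor second, so every note moves down by that interval.
Ab6 → G6
Ab5 → G5
Cb6 → Bb5
F6 → E6
F5 → E5

G6 G5 Bb5 E6 E5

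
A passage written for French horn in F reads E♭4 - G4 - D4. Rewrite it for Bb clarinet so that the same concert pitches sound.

Bb3 D4 A3

First find concert pitch: the French horn in F sounds a perfect fifth below written, so E♭4 G4 D4 sounds Ab3 C4 G3.
Then write for Bb clarinet: it sounds a major second below written, so the part must be a major second above concert.
Ab3 → Bb3
C4 → D4
G3 → A3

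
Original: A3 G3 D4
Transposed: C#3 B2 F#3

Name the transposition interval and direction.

down a minor sixth

Take the first pair: A3 → C#3. A to C spans 6 letter names, so the interval is some kind of sixth.
C#3 to A3 is 8 semitones, which makes it a minor sixth; the second version is lower, so the direction is down.
Checking another pair — D4 → F#3 — gives the same interval.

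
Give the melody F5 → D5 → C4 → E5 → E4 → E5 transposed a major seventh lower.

Gb4 Eb4 Db3 F4 F3 F4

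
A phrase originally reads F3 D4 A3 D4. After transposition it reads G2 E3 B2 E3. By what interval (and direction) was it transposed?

Take the first pair: F3 → G2. F to G spans 7 letter names, so the interval is some kind of seventh.
G2 to F3 is 10 semitones, which makes it a minor seventh; the second version is lower, so the direction is down.
Checking another pair — D4 → E3 — gives the same interval.

down a minor seventh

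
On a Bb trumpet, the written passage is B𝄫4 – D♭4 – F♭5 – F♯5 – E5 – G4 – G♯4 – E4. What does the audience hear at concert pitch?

Written C4 on the Bb trumpet sounds as Bb3, a major second lower; apply that shift to every note.
Bbb4 to Abb4
Db4 to Cb4
Fb5 to Ebb5
F#5 to E5
E5 to D5
G4 to F4
G#4 to F#4
E4 to D4

Abb4 Cb4 Ebb5 E5 D5 F4 F#4 D4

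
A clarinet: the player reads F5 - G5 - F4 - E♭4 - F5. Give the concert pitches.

D5 E5 D4 C4 D5

Written C4 on the A clarinet sounds as A3, a minor third lower; apply that shift to every note.
F5 becomes D5
G5 becomes E5
F4 becomes D4
Eb4 becomes C4
F5 becomes D5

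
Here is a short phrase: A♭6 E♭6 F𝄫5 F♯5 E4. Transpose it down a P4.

Eb6 Bb5 Cbb5 C#5 B3

Ab6 down a perfect fourth is Eb6.
A perfect fourth down from Eb6 gives Bb5.
Fbb5 down a perfect fourth is Cbb5.
F#5: a fourth down reaches C, and 5 semitones makes it C#5.
A perfect fourth down from E4 gives B3.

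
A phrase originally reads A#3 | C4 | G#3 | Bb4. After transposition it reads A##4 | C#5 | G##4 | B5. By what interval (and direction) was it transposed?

From A#3 to A##4 is 8 letter names — an octave of some quality.
A#3 to A##4 is 13 semitones, which makes it an augmented octave; the second version is higher, so the direction is up.
Checking another pair — Bb4 → B5 — gives the same interval.

up an augmented octave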